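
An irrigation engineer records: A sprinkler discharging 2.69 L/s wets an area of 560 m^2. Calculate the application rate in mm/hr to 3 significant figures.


Approach: apply the application rate relation, rate = (Q/A)*3600.
rate = (2.69 / 560) * 3600 = 17.3 mm/hr
Therefore the application rate = 17.3 mm/hr.


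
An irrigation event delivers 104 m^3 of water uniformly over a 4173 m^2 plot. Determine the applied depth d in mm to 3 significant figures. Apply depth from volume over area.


Approach: apply depth from volume over area, d = (V/A)*1000.
d = (104 / 4173) * 1000 = 24.9 mm
Therefore the applied depth d = 24.9 mm.


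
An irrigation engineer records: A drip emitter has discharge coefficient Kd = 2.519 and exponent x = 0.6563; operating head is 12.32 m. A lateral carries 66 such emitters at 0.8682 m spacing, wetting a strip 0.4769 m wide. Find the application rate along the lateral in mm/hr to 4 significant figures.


Approach: apply the emitter equation with a lateral mass balance, q = Kd*h^x; Q = n*q; rate = Q/(n*spacing*width).
Step 1 — single emitter flow (q = Kd*h^x):
  q = 2.519 * 12.32^0.6563 = 13.0917 L/hr
Step 2 — total lateral flow: Q = 66 * 13.0917 = 864.052 L/hr
Step 3 — wetted area: A = 66 * 0.8682 * 0.4769 = 27.3269 m^2
Step 4 — application rate: Q/A = 864.052/27.3269 = 31.62 mm/hr
Therefore the application rate along the lateral = 31.62 mm/hr.


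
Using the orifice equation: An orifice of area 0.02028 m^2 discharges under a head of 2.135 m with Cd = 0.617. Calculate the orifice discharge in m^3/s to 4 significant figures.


Approach: apply the orifice equation, Q = Cd*A*sqrt(2*g*h).
Q = 0.617 * 0.02028 * sqrt(2*9.81*2.135) = 0.08098 m^3/s
Therefore the orifice discharge = 0.08098 m^3/s.


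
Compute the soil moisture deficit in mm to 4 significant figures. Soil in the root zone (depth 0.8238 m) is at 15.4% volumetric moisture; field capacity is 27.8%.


Approach: apply the soil moisture deficit relation, SMD = (FC - theta)/100 * depth * 1000.
SMD = (27.8 - 15.4)/100 * 0.8238 * 1000 = 102.2 mm
Therefore the soil moisture deficit = 102.2 mm.


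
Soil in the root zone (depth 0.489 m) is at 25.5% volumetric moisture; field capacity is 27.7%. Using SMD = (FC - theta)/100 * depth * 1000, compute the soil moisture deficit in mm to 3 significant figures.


SMD = (27.7 - 25.5)/100 * 0.489 * 1000 = 10.8 mm
Therefore the soil moisture deficit = 10.8 mm.


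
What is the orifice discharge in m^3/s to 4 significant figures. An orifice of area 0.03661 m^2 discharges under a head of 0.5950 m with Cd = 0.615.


Approach: apply the orifice equation, Q = Cd*A*sqrt(2*g*h).
Q = 0.615 * 0.03661 * sqrt(2*9.81*0.5950) = 0.07693 m^3/s
Therefore the orifice discharge = 0.07693 m^3/s.


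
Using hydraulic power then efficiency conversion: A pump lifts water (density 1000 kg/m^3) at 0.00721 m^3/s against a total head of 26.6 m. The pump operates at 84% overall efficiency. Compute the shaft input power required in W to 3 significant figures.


Approach: apply hydraulic power then efficiency conversion, P = rho*g*Q*H; P_in = P/eta.
Step 1 — hydraulic power (P = rho*g*Q*H):
  P = 1000 * 9.81 * 0.00721 * 26.6 = 1881.4 W
Step 2 — input power: P_in = P/eta = 1881.4 / 0.84 = 2240 W
Therefore the shaft input power required = 2240 W.


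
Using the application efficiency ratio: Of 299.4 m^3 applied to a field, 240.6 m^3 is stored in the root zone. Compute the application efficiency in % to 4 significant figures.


Approach: apply the application efficiency ratio, Ea = (stored/applied)*100.
Ea = (240.6/299.4)*100 = 80.36 %
Therefore the application efficiency = 80.36 %.


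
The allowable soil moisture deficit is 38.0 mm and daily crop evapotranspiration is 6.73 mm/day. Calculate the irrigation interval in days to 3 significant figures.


Approach: apply the irrigation interval relation, interval = SMD / ETc.
interval = 38.0 / 6.73 = 5.65 days
Therefore the irrigation interval = 5.65 days.


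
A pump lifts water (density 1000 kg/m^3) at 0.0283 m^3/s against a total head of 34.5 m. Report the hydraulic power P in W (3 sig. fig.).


Approach: apply the hydraulic power relation, P = rho*g*Q*H.
P = 1000 * 9.81 * 0.0283 * 34.5 = 9580 W
Therefore the hydraulic power P = 9580 W.


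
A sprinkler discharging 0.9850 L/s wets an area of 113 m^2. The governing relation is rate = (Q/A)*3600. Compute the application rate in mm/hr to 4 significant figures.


rate = (0.9850 / 113) * 3600 = 31.38 mm/hr
Therefore the application rate = 31.38 mm/hr.


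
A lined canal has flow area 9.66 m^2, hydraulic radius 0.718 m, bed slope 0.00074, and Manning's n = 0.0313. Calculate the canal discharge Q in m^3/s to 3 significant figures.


Approach: apply Manning's equation, Q = (1/n)*A*R^(2/3)*S^(1/2).
Q = (1/0.0313) * 9.66 * 0.718^(2/3) * 0.00074^(1/2) = 6.73 m^3/s
Therefore the canal discharge Q = 6.73 m^3/s.


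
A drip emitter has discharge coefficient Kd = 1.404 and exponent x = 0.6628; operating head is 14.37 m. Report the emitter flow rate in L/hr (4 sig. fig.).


Approach: apply the emitter characteristic equation, q = Kd * h^x.
q = 1.404 * 14.37^0.6628 = 8.214 L/hr
Therefore the emitter flow rate = 8.214 L/hr.


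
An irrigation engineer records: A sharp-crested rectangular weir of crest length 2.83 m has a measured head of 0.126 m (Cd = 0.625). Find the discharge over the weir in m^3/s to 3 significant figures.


Approach: apply the rectangular weir equation, Q = (2/3)*Cd*L*sqrt(2g)*H^1.5.
Q = (2/3)*0.625*2.83*sqrt(2*9.81)*0.126^1.5 = 0.234 m^3/s
Therefore the discharge over the weir = 0.234 m^3/s.


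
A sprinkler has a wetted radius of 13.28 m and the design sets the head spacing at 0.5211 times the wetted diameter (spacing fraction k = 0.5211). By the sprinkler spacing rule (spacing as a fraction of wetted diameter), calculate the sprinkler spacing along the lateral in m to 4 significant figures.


Approach: apply the sprinkler spacing rule (spacing as a fraction of wetted diameter), S = k*(2*R).
S = 0.5211 * (2 * 13.28) = 13.84 m
Therefore the sprinkler spacing along the lateral = 13.84 m.


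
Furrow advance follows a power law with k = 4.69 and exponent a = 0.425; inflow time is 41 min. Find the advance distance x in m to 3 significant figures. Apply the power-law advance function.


Approach: apply the power-law advance function, x = k*t^a.
x = 4.69 * 41^0.425 = 22.7 m
Therefore the advance distance x = 22.7 m.


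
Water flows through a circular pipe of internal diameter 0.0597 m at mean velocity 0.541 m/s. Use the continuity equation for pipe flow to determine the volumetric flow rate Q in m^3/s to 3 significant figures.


Approach: apply the continuity equation for pipe flow, Q = A * v with A = pi*(D/2)^2.
A = pi*(0.0597/2)^2 = 0.0027992 m^2
Q = 0.0027992 * 0.541 = 0.00151 m^3/s
Therefore the volumetric flow rate Q = 0.00151 m^3/s.


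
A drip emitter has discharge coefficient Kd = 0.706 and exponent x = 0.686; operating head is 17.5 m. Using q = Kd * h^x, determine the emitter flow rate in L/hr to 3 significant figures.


q = 0.706 * 17.5^0.686 = 5.03 L/hr
Therefore the emitter flow rate = 5.03 L/hr.


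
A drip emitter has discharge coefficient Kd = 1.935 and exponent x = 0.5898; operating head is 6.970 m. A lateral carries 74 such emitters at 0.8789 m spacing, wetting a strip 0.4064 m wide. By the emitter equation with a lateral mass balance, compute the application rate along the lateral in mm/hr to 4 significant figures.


Approach: apply the emitter equation with a lateral mass balance, q = Kd*h^x; Q = n*q; rate = Q/(n*spacing*width).
Step 1 — single emitter flow (q = Kd*h^x):
  q = 1.935 * 6.970^0.5898 = 6.08163 L/hr
Step 2 — total lateral flow: Q = 74 * 6.08163 = 450.040 L/hr
Step 3 — wetted area: A = 74 * 0.8789 * 0.4064 = 26.4317 m^2
Step 4 — application rate: Q/A = 450.040/26.4317 = 17.03 mm/hr
Therefore the application rate along the lateral = 17.03 mm/hr.


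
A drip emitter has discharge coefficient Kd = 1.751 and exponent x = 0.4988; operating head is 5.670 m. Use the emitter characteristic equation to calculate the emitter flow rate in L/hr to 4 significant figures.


Approach: apply the emitter characteristic equation, q = Kd * h^x.
q = 1.751 * 5.670^0.4988 = 4.161 L/hr
Therefore the emitter flow rate = 4.161 L/hr.


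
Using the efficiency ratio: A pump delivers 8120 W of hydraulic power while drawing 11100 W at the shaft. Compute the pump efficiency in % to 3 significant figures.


Approach: apply the efficiency ratio, eta = (P_out/P_in)*100.
eta = (8120 / 11100) * 100 = 73.2 %
Therefore the pump efficiency = 73.2 %.


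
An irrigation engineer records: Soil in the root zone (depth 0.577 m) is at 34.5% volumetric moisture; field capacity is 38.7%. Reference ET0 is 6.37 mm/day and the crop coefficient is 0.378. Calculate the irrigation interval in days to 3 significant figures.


Approach: apply soil-water budget scheduling, SMD = (FC-theta)/100*depth*1000; ETc = ET0*Kc; interval = SMD/ETc.
Step 1 — soil moisture deficit:
  SMD = (38.7 - 34.5)/100 * 0.577 * 1000 = 24.234 mm
Step 2 — daily crop ET (ETc = ET0*Kc):
  ETc = 6.37 * 0.378 = 2.4079 mm/day
Step 3 — irrigation interval (SMD/ETc):
  interval = 24.234 / 2.4079 = 10.1 days
Therefore the irrigation interval = 10.1 days.


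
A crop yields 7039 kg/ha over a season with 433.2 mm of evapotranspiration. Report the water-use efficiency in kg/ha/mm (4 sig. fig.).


Approach: apply the water-use efficiency ratio, WUE = yield/ET.
WUE = 7039 / 433.2 = 16.25 kg/ha/mm
Therefore the water-use efficiency = 16.25 kg/ha/mm.


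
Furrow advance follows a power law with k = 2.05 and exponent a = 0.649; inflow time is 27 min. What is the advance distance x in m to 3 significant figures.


Approach: apply the power-law advance function, x = k*t^a.
x = 2.05 * 27^0.649 = 17.4 m
Therefore the advance distance x = 17.4 m.


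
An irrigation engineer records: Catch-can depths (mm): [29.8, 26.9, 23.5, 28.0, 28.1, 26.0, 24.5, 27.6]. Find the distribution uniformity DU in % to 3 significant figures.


Approach: apply the low-quarter distribution uniformity, DU = (mean of lowest quarter of readings / overall mean)*100.
sorted lowest 2 of 8: [23.5, 24.5] -> mean = 24.000 mm
overall mean = 26.800 mm
DU = (24.000/26.800)*100 = 89.6 %
Therefore the distribution uniformity DU = 89.6 %.


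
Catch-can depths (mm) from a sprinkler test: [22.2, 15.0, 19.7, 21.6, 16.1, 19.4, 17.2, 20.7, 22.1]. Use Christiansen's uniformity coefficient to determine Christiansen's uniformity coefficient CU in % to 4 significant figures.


Approach: apply Christiansen's uniformity coefficient, CU = (1 - mean_abs_deviation/mean)*100.
mean = 19.3333 mm
mean |d_i - mean| = 2.15556 mm
CU = (1 - 2.15556/19.3333)*100 = 88.85 %
Therefore Christiansen's uniformity coefficient CU = 88.85 %.


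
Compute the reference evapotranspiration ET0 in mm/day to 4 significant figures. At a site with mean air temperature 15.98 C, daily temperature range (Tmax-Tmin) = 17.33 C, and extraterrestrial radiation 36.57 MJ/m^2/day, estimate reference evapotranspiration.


Approach: apply the Hargreaves-Samani method, ET0 = 0.0023*(Tmean+17.8)*sqrt(Tmax-Tmin)*0.408*Ra.
ET0 = 0.0023*(15.98+17.8)*sqrt(17.33)*0.408*36.57 = 4.826 mm/day
Therefore the reference evapotranspiration ET0 = 4.826 mm/day.


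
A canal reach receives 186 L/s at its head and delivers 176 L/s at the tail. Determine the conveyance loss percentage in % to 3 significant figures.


Approach: apply the conveyance loss ratio, loss% = ((Q_head - Q_tail)/Q_head)*100.
loss = ((186 - 176)/186)*100 = 5.38 %
Therefore the conveyance loss percentage = 5.38 %.


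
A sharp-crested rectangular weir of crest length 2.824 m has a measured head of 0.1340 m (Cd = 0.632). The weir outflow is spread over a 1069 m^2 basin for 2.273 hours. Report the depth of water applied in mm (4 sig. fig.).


Approach: apply the rectangular weir equation with a volume-to-depth conversion, Q = (2/3)*Cd*L*sqrt(2g)*H^1.5; d = Q*t/A * 1000.
Step 1 — weir discharge:
  Q = (2/3)*0.632*2.824*sqrt(2*9.81)*0.1340^1.5 = 0.258522 m^3/s
Step 2 — volume: V = 0.258522 * 2.273*3600 = 2115.43 m^3
Step 3 — depth: d = V/A * 1000 = 2115.43/1069 * 1000 = 1979 mm
Therefore the depth of water applied = 1979 mm.


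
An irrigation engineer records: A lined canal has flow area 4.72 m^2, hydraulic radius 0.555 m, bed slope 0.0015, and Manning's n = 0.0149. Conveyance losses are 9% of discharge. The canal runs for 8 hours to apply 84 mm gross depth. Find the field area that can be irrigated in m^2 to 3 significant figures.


Approach: apply Manning's equation with a conveyance and depth budget, Q = (1/n)*A*R^(2/3)*S^(1/2); Q_field = Q*(1-loss); Area = Q_field*t/(d/1000).
Step 1 — canal discharge (Manning's equation):
  Q = (1/0.0149) * 4.72 * 0.555^(2/3) * 0.0015^(1/2) = 8.2857 m^3/s
Step 2 — delivered flow: Q_field = 8.2857*(1 - 9/100) = 7.5400 m^3/s
Step 3 — volume delivered: V = 7.5400 * 8*3600 = 217150 m^3
Step 4 — area served: A = V / (depth/1000) = 217150 / 0.084 = 2590000 m^2
Therefore the field area that can be irrigated = 2590000 m^2.


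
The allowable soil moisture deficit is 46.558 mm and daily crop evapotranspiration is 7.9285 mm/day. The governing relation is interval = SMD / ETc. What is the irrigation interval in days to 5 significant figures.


interval = 46.558 / 7.9285 = 5.8722 days
Therefore the irrigation interval = 5.8722 days.


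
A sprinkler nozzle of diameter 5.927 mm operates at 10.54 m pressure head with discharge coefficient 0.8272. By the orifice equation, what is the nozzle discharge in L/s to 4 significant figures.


Approach: apply the orifice equation, Q = Cd*A*sqrt(2*g*h), A = pi*(d/2)^2.
A = pi*(5.927e-3/2)^2 = 2.75905e-05 m^2
Q = 0.8272 * 2.75905e-05 * sqrt(2*9.81*10.54) * 1000 = 0.3282 L/s
Therefore the nozzle discharge = 0.3282 L/s.


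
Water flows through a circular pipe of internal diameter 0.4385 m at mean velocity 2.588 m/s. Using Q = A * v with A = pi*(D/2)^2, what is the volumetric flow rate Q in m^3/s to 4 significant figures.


A = pi*(0.4385/2)^2 = 0.151018 m^2
Q = 0.151018 * 2.588 = 0.3908 m^3/s
Therefore the volumetric flow rate Q = 0.3908 m^3/s.


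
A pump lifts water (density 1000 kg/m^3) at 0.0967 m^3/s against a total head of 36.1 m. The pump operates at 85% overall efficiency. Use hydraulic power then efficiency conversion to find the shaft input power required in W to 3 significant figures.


Approach: apply hydraulic power then efficiency conversion, P = rho*g*Q*H; P_in = P/eta.
Step 1 — hydraulic power (P = rho*g*Q*H):
  P = 1000 * 9.81 * 0.0967 * 36.1 = 34245 W
Step 2 — input power: P_in = P/eta = 34245 / 0.85 = 40300 W
Therefore the shaft input power required = 40300 W.


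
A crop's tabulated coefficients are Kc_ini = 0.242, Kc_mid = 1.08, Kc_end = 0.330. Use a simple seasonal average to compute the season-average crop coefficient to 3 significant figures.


Approach: apply a simple seasonal average, Kc_avg = (Kc_ini + Kc_mid + Kc_end)/3.
Kc_avg = (0.242 + 1.08 + 0.330)/3 = 0.551
Therefore the season-average crop coefficient = 0.551.


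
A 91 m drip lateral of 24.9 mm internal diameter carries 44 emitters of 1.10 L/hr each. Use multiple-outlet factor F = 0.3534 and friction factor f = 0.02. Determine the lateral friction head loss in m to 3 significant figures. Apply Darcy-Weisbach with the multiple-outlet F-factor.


Approach: apply Darcy-Weisbach with the multiple-outlet F-factor, Q = n*q/(3600*1000) m^3/s; v = Q/A; hf = F*f*(L/D)*(v^2/(2g)).
Q = 44*1.10/(3600*1000) = 1.3444e-05 m^3/s
A = pi*(24.9e-3/2)^2 = 4.8695e-04 m^2, so v = Q/A = 0.027609 m/s
hf = 0.3534*0.02*(91/0.0249)*(0.027609^2/(2*9.81)) = 0.00100 m
Therefore the lateral friction head loss = 0.00100 m.


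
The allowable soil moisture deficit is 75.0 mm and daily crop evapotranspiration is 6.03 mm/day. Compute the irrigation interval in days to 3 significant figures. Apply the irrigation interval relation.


Approach: apply the irrigation interval relation, interval = SMD / ETc.
interval = 75.0 / 6.03 = 12.4 days
Therefore the irrigation interval = 12.4 days.


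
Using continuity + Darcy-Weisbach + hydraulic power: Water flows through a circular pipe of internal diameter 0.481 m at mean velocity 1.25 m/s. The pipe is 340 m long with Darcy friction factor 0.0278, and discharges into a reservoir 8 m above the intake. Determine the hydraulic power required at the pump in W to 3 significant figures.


Approach: apply continuity + Darcy-Weisbach + hydraulic power, Q = A*v; hf = f*(L/D)*(v^2/(2g)); H = static + hf; P = rho*g*Q*H.
Step 1 — flow rate (continuity, Q = A*v):
  A = pi*(0.481/2)^2 = 0.18171 m^2
  Q = 0.18171 * 1.25 = 0.22714 m^3/s
Step 2 — friction head loss (Darcy-Weisbach):
  hf = 0.0278 * (340/0.481) * (1.25^2 / (2*9.81))
  hf = 1.5649 m
Step 3 — total head: H = 8 + 1.5649 = 9.5649 m
Step 4 — hydraulic power (P = rho*g*Q*H):
  P = 1000 * 9.81 * 0.22714 * 9.5649 = 21300 W
Therefore the hydraulic power required at the pump = 21300 W.


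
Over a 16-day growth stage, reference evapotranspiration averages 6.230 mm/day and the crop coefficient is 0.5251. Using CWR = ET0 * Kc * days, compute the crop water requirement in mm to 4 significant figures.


CWR = 6.230 * 0.5251 * 16 = 52.34 mm
Therefore the crop water requirement = 52.34 mm.


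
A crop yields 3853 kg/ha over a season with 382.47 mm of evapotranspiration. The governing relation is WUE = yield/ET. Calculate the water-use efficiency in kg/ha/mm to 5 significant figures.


WUE = 3853 / 382.47 = 10.074 kg/ha/mm
Therefore the water-use efficiency = 10.074 kg/ha/mm.


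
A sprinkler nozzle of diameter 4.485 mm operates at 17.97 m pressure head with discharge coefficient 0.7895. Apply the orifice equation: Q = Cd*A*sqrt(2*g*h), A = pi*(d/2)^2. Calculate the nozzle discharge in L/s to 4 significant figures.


A = pi*(4.485e-3/2)^2 = 1.57985e-05 m^2
Q = 0.7895 * 1.57985e-05 * sqrt(2*9.81*17.97) * 1000 = 0.2342 L/s
Therefore the nozzle discharge = 0.2342 L/s.


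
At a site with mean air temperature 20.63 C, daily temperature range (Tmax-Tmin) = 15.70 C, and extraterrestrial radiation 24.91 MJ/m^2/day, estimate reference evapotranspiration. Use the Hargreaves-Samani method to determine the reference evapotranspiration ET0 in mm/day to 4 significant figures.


Approach: apply the Hargreaves-Samani method, ET0 = 0.0023*(Tmean+17.8)*sqrt(Tmax-Tmin)*0.408*Ra.
ET0 = 0.0023*(20.63+17.8)*sqrt(15.70)*0.408*24.91 = 3.559 mm/day
Therefore the reference evapotranspiration ET0 = 3.559 mm/day.


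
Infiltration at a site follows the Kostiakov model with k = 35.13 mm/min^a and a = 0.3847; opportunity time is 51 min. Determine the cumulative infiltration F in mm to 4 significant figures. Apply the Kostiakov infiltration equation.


Approach: apply the Kostiakov infiltration equation, F = k*t^a.
F = 35.13 * 51^0.3847 = 159.4 mm
Therefore the cumulative infiltration F = 159.4 mm.


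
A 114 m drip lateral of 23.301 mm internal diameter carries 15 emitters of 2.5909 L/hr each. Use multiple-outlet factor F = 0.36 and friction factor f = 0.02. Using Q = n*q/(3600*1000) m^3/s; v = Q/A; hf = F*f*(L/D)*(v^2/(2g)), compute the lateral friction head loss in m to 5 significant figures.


Q = 15*2.5909/(3600*1000) = 1.079542e-05 m^3/s
A = pi*(23.301e-3/2)^2 = 4.264214e-04 m^2, so v = Q/A = 0.02531631 m/s
hf = 0.36*0.02*(114/0.023301)*(0.02531631^2/(2*9.81)) = 0.0011507 m
Therefore the lateral friction head loss = 0.0011507 m.


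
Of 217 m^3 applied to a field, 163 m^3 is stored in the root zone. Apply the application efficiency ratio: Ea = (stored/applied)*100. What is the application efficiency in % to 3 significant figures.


Ea = (163/217)*100 = 75.1 %
Therefore the application efficiency = 75.1 %.


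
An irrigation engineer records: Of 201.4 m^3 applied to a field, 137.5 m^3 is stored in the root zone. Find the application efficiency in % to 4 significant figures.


Approach: apply the application efficiency ratio, Ea = (stored/applied)*100.
Ea = (137.5/201.4)*100 = 68.27 %
Therefore the application efficiency = 68.27 %.


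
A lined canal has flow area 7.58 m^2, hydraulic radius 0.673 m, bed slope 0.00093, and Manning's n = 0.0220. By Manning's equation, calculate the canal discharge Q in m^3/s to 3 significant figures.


Approach: apply Manning's equation, Q = (1/n)*A*R^(2/3)*S^(1/2).
Q = (1/0.0220) * 7.58 * 0.673^(2/3) * 0.00093^(1/2) = 8.07 m^3/s
Therefore the canal discharge Q = 8.07 m^3/s.


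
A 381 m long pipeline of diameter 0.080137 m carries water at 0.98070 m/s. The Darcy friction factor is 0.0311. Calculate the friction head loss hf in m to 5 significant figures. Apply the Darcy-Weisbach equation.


Approach: apply the Darcy-Weisbach equation, hf = f*(L/D)*(v^2/(2g)).
hf = 0.0311 * (381/0.080137) * (0.98070^2 / (2*9.81))
hf = 7.2481 m
Therefore the friction head loss hf = 7.2481 m.


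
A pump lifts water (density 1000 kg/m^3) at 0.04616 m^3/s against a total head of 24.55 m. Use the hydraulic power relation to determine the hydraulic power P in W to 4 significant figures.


Approach: apply the hydraulic power relation, P = rho*g*Q*H.
P = 1000 * 9.81 * 0.04616 * 24.55 = 11120 W
Therefore the hydraulic power P = 11120 W.


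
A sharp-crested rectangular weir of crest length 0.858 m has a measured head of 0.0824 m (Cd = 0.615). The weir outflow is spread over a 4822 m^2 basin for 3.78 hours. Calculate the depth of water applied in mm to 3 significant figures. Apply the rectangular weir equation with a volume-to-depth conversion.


Approach: apply the rectangular weir equation with a volume-to-depth conversion, Q = (2/3)*Cd*L*sqrt(2g)*H^1.5; d = Q*t/A * 1000.
Step 1 — weir discharge:
  Q = (2/3)*0.615*0.858*sqrt(2*9.81)*0.0824^1.5 = 0.036856 m^3/s
Step 2 — volume: V = 0.036856 * 3.78*3600 = 501.54 m^3
Step 3 — depth: d = V/A * 1000 = 501.54/4822 * 1000 = 104 mm
Therefore the depth of water applied = 104 mm.


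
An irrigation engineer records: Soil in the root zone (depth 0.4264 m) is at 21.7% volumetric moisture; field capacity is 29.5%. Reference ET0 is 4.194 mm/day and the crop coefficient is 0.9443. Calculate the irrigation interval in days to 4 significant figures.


Approach: apply soil-water budget scheduling, SMD = (FC-theta)/100*depth*1000; ETc = ET0*Kc; interval = SMD/ETc.
Step 1 — soil moisture deficit:
  SMD = (29.5 - 21.7)/100 * 0.4264 * 1000 = 33.2592 mm
Step 2 — daily crop ET (ETc = ET0*Kc):
  ETc = 4.194 * 0.9443 = 3.96039 mm/day
Step 3 — irrigation interval (SMD/ETc):
  interval = 33.2592 / 3.96039 = 8.398 days
Therefore the irrigation interval = 8.398 days.


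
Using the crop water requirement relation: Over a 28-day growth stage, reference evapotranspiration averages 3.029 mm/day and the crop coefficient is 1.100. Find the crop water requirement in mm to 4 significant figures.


Approach: apply the crop water requirement relation, CWR = ET0 * Kc * days.
CWR = 3.029 * 1.100 * 28 = 93.29 mm
Therefore the crop water requirement = 93.29 mm.


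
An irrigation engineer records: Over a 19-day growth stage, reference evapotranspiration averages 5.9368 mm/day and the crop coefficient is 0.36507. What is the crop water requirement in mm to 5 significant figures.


Approach: apply the crop water requirement relation, CWR = ET0 * Kc * days.
CWR = 5.9368 * 0.36507 * 19 = 41.180 mm
Therefore the crop water requirement = 41.180 mm.


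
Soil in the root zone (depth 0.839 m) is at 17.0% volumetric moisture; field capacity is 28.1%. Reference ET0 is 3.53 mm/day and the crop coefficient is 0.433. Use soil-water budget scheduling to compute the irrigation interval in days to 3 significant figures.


Approach: apply soil-water budget scheduling, SMD = (FC-theta)/100*depth*1000; ETc = ET0*Kc; interval = SMD/ETc.
Step 1 — soil moisture deficit:
  SMD = (28.1 - 17.0)/100 * 0.839 * 1000 = 93.129 mm
Step 2 — daily crop ET (ETc = ET0*Kc):
  ETc = 3.53 * 0.433 = 1.5285 mm/day
Step 3 — irrigation interval (SMD/ETc):
  interval = 93.129 / 1.5285 = 60.9 days
Therefore the irrigation interval = 60.9 days.


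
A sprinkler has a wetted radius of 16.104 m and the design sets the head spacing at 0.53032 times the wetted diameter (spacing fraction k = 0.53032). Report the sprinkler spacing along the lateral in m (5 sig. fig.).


Approach: apply the sprinkler spacing rule (spacing as a fraction of wetted diameter), S = k*(2*R).
S = 0.53032 * (2 * 16.104) = 17.081 m
Therefore the sprinkler spacing along the lateral = 17.081 m.


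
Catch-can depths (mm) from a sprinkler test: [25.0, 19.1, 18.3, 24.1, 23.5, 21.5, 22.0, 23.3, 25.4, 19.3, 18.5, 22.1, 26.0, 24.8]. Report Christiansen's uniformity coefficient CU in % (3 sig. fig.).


Approach: apply Christiansen's uniformity coefficient, CU = (1 - mean_abs_deviation/mean)*100.
mean = 22.350 mm
mean |d_i - mean| = 2.2357 mm
CU = (1 - 2.2357/22.350)*100 = 90.0 %
Therefore Christiansen's uniformity coefficient CU = 90.0 %.


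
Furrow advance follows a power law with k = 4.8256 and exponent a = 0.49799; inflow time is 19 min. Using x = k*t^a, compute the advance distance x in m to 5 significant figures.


x = 4.8256 * 19^0.49799 = 20.910 m
Therefore the advance distance x = 20.910 m.


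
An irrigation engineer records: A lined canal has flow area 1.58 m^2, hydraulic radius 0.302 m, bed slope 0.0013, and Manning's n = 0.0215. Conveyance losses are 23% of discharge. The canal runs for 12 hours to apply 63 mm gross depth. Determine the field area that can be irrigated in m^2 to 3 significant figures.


Approach: apply Manning's equation with a conveyance and depth budget, Q = (1/n)*A*R^(2/3)*S^(1/2); Q_field = Q*(1-loss); Area = Q_field*t/(d/1000).
Step 1 — canal discharge (Manning's equation):
  Q = (1/0.0215) * 1.58 * 0.302^(2/3) * 0.0013^(1/2) = 1.1927 m^3/s
Step 2 — delivered flow: Q_field = 1.1927*(1 - 23/100) = 0.91837 m^3/s
Step 3 — volume delivered: V = 0.91837 * 12*3600 = 39674 m^3
Step 4 — area served: A = V / (depth/1000) = 39674 / 0.063 = 630000 m^2
Therefore the field area that can be irrigated = 630000 m^2.


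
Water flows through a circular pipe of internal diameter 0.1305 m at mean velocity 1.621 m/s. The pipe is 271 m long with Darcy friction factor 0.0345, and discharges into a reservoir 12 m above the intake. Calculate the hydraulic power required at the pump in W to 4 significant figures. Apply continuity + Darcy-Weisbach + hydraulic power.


Approach: apply continuity + Darcy-Weisbach + hydraulic power, Q = A*v; hf = f*(L/D)*(v^2/(2g)); H = static + hf; P = rho*g*Q*H.
Step 1 — flow rate (continuity, Q = A*v):
  A = pi*(0.1305/2)^2 = 0.0133755 m^2
  Q = 0.0133755 * 1.621 = 0.0216817 m^3/s
Step 2 — friction head loss (Darcy-Weisbach):
  hf = 0.0345 * (271/0.1305) * (1.621^2 / (2*9.81))
  hf = 9.59500 m
Step 3 — total head: H = 12 + 9.59500 = 21.5950 m
Step 4 — hydraulic power (P = rho*g*Q*H):
  P = 1000 * 9.81 * 0.0216817 * 21.5950 = 4593 W
Therefore the hydraulic power required at the pump = 4593 W.


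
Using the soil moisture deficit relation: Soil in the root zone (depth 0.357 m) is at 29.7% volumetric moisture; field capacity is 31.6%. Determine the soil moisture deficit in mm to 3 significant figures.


Approach: apply the soil moisture deficit relation, SMD = (FC - theta)/100 * depth * 1000.
SMD = (31.6 - 29.7)/100 * 0.357 * 1000 = 6.78 mm
Therefore the soil moisture deficit = 6.78 mm.


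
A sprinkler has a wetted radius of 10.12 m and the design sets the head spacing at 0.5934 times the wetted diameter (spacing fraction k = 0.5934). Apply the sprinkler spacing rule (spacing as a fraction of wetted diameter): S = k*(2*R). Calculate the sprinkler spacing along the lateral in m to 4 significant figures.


S = 0.5934 * (2 * 10.12) = 12.01 m
Therefore the sprinkler spacing along the lateral = 12.01 m.


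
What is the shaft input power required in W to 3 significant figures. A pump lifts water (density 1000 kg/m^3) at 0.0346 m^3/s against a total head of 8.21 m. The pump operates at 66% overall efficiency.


Approach: apply hydraulic power then efficiency conversion, P = rho*g*Q*H; P_in = P/eta.
Step 1 — hydraulic power (P = rho*g*Q*H):
  P = 1000 * 9.81 * 0.0346 * 8.21 = 2786.7 W
Step 2 — input power: P_in = P/eta = 2786.7 / 0.66 = 4220 W
Therefore the shaft input power required = 4220 W.


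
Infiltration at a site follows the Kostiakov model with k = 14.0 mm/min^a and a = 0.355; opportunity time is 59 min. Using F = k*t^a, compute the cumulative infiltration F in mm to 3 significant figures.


F = 14.0 * 59^0.355 = 59.5 mm
Therefore the cumulative infiltration F = 59.5 mm.


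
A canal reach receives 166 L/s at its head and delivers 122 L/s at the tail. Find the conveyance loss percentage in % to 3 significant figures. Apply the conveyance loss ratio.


Approach: apply the conveyance loss ratio, loss% = ((Q_head - Q_tail)/Q_head)*100.
loss = ((166 - 122)/166)*100 = 26.5 %
Therefore the conveyance loss percentage = 26.5 %.


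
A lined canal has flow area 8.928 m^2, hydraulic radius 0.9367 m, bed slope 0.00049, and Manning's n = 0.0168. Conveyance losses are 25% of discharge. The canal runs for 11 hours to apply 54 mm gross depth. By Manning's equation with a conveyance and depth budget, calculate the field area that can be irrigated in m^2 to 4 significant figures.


Approach: apply Manning's equation with a conveyance and depth budget, Q = (1/n)*A*R^(2/3)*S^(1/2); Q_field = Q*(1-loss); Area = Q_field*t/(d/1000).
Step 1 — canal discharge (Manning's equation):
  Q = (1/0.0168) * 8.928 * 0.9367^(2/3) * 0.00049^(1/2) = 11.2619 m^3/s
Step 2 — delivered flow: Q_field = 11.2619*(1 - 25/100) = 8.44639 m^3/s
Step 3 — volume delivered: V = 8.44639 * 11*3600 = 334477 m^3
Step 4 — area served: A = V / (depth/1000) = 334477 / 0.054 = 6194000 m^2
Therefore the field area that can be irrigated = 6194000 m^2.


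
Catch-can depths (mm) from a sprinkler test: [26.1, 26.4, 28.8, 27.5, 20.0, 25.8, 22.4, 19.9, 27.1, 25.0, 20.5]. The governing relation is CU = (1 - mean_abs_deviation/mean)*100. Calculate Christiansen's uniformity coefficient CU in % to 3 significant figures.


mean = 24.500 mm
mean |d_i - mean| = 2.7636 mm
CU = (1 - 2.7636/24.500)*100 = 88.7 %
Therefore Christiansen's uniformity coefficient CU = 88.7 %.


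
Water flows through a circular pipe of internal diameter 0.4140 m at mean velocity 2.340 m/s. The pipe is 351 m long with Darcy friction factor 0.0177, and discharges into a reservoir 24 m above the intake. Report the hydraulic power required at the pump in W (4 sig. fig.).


Approach: apply continuity + Darcy-Weisbach + hydraulic power, Q = A*v; hf = f*(L/D)*(v^2/(2g)); H = static + hf; P = rho*g*Q*H.
Step 1 — flow rate (continuity, Q = A*v):
  A = pi*(0.4140/2)^2 = 0.134614 m^2
  Q = 0.134614 * 2.340 = 0.314997 m^3/s
Step 2 — friction head loss (Darcy-Weisbach):
  hf = 0.0177 * (351/0.4140) * (2.340^2 / (2*9.81))
  hf = 4.18806 m
Step 3 — total head: H = 24 + 4.18806 = 28.1881 m
Step 4 — hydraulic power (P = rho*g*Q*H):
  P = 1000 * 9.81 * 0.314997 * 28.1881 = 87100 W
Therefore the hydraulic power required at the pump = 87100 W.


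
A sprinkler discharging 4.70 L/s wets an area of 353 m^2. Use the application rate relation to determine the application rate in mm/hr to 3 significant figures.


Approach: apply the application rate relation, rate = (Q/A)*3600.
rate = (4.70 / 353) * 3600 = 47.9 mm/hr
Therefore the application rate = 47.9 mm/hr.


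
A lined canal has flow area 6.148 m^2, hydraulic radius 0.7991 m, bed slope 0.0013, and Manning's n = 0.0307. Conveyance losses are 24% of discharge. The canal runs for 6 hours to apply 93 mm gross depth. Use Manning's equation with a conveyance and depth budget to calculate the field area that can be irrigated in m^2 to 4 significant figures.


Approach: apply Manning's equation with a conveyance and depth budget, Q = (1/n)*A*R^(2/3)*S^(1/2); Q_field = Q*(1-loss); Area = Q_field*t/(d/1000).
Step 1 — canal discharge (Manning's equation):
  Q = (1/0.0307) * 6.148 * 0.7991^(2/3) * 0.0013^(1/2) = 6.21777 m^3/s
Step 2 — delivered flow: Q_field = 6.21777*(1 - 24/100) = 4.72550 m^3/s
Step 3 — volume delivered: V = 4.72550 * 6*3600 = 102071 m^3
Step 4 — area served: A = V / (depth/1000) = 102071 / 0.093 = 1098000 m^2
Therefore the field area that can be irrigated = 1098000 m^2.


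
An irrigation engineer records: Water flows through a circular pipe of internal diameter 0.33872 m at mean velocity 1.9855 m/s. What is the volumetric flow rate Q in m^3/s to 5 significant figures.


Approach: apply the continuity equation for pipe flow, Q = A * v with A = pi*(D/2)^2.
A = pi*(0.33872/2)^2 = 0.09010970 m^2
Q = 0.09010970 * 1.9855 = 0.17891 m^3/s
Therefore the volumetric flow rate Q = 0.17891 m^3/s.


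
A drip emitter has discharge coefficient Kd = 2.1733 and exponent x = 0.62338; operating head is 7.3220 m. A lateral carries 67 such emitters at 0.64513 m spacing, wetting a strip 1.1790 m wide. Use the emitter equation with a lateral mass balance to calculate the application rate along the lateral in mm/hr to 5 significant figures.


Approach: apply the emitter equation with a lateral mass balance, q = Kd*h^x; Q = n*q; rate = Q/(n*spacing*width).
Step 1 — single emitter flow (q = Kd*h^x):
  q = 2.1733 * 7.3220^0.62338 = 7.518177 L/hr
Step 2 — total lateral flow: Q = 67 * 7.518177 = 503.7179 L/hr
Step 3 — wetted area: A = 67 * 0.64513 * 1.1790 = 50.96075 m^2
Step 4 — application rate: Q/A = 503.7179/50.96075 = 9.8844 mm/hr
Therefore the application rate along the lateral = 9.8844 mm/hr.


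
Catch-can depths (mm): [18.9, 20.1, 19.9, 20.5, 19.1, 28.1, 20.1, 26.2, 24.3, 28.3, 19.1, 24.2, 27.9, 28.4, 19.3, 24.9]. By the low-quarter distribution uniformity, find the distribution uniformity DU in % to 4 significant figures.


Approach: apply the low-quarter distribution uniformity, DU = (mean of lowest quarter of readings / overall mean)*100.
sorted lowest 4 of 16: [18.9, 19.1, 19.1, 19.3] -> mean = 19.1000 mm
overall mean = 23.0813 mm
DU = (19.1000/23.0813)*100 = 82.75 %
Therefore the distribution uniformity DU = 82.75 %.


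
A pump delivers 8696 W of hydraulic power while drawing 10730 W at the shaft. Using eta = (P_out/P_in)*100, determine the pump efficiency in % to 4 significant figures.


eta = (8696 / 10730) * 100 = 81.04 %
Therefore the pump efficiency = 81.04 %.


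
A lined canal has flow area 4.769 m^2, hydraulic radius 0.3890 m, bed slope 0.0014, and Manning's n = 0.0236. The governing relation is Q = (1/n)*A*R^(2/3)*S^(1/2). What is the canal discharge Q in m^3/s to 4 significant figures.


Q = (1/0.0236) * 4.769 * 0.3890^(2/3) * 0.0014^(1/2) = 4.029 m^3/s
Therefore the canal discharge Q = 4.029 m^3/s.


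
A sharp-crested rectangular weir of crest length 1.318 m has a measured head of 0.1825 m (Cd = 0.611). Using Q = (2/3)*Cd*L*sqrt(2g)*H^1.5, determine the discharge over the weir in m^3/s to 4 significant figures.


Q = (2/3)*0.611*1.318*sqrt(2*9.81)*0.1825^1.5 = 0.1854 m^3/s
Therefore the discharge over the weir = 0.1854 m^3/s.


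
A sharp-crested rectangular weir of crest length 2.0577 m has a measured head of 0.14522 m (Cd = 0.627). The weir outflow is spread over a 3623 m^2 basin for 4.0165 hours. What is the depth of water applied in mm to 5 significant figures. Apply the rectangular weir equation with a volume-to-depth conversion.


Approach: apply the rectangular weir equation with a volume-to-depth conversion, Q = (2/3)*Cd*L*sqrt(2g)*H^1.5; d = Q*t/A * 1000.
Step 1 — weir discharge:
  Q = (2/3)*0.627*2.0577*sqrt(2*9.81)*0.14522^1.5 = 0.2108373 m^3/s
Step 2 — volume: V = 0.2108373 * 4.0165*3600 = 3048.581 m^3
Step 3 — depth: d = V/A * 1000 = 3048.581/3623 * 1000 = 841.45 mm
Therefore the depth of water applied = 841.45 mm.


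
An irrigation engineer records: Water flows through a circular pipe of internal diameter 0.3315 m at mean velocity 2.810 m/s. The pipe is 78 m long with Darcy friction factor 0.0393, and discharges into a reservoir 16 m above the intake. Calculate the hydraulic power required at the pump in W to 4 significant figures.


Approach: apply continuity + Darcy-Weisbach + hydraulic power, Q = A*v; hf = f*(L/D)*(v^2/(2g)); H = static + hf; P = rho*g*Q*H.
Step 1 — flow rate (continuity, Q = A*v):
  A = pi*(0.3315/2)^2 = 0.0863092 m^2
  Q = 0.0863092 * 2.810 = 0.242529 m^3/s
Step 2 — friction head loss (Darcy-Weisbach):
  hf = 0.0393 * (78/0.3315) * (2.810^2 / (2*9.81))
  hf = 3.72149 m
Step 3 — total head: H = 16 + 3.72149 = 19.7215 m
Step 4 — hydraulic power (P = rho*g*Q*H):
  P = 1000 * 9.81 * 0.242529 * 19.7215 = 46920 W
Therefore the hydraulic power required at the pump = 46920 W.


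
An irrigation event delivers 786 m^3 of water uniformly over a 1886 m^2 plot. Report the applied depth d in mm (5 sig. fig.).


Approach: apply depth from volume over area, d = (V/A)*1000.
d = (786 / 1886) * 1000 = 416.76 mm
Therefore the applied depth d = 416.76 mm.


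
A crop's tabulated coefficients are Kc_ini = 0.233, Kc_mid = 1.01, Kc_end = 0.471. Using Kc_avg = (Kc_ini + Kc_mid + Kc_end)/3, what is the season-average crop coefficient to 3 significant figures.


Kc_avg = (0.233 + 1.01 + 0.471)/3 = 0.571
Therefore the season-average crop coefficient = 0.571.


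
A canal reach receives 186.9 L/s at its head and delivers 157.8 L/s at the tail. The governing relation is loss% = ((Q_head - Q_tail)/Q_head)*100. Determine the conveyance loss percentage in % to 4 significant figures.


loss = ((186.9 - 157.8)/186.9)*100 = 15.57 %
Therefore the conveyance loss percentage = 15.57 %.


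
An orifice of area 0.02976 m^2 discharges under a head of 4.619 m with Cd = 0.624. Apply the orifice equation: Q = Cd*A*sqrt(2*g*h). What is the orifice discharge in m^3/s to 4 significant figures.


Q = 0.624 * 0.02976 * sqrt(2*9.81*4.619) = 0.1768 m^3/s
Therefore the orifice discharge = 0.1768 m^3/s.


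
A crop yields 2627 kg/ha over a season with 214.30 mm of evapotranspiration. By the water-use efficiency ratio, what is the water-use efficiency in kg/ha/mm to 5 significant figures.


Approach: apply the water-use efficiency ratio, WUE = yield/ET.
WUE = 2627 / 214.30 = 12.259 kg/ha/mm
Therefore the water-use efficiency = 12.259 kg/ha/mm.


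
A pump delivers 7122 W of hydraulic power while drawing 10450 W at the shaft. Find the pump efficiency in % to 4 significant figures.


Approach: apply the efficiency ratio, eta = (P_out/P_in)*100.
eta = (7122 / 10450) * 100 = 68.15 %
Therefore the pump efficiency = 68.15 %.


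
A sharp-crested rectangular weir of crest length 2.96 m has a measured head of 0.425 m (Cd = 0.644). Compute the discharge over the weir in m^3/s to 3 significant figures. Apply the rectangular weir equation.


Approach: apply the rectangular weir equation, Q = (2/3)*Cd*L*sqrt(2g)*H^1.5.
Q = (2/3)*0.644*2.96*sqrt(2*9.81)*0.425^1.5 = 1.56 m^3/s
Therefore the discharge over the weir = 1.56 m^3/s.


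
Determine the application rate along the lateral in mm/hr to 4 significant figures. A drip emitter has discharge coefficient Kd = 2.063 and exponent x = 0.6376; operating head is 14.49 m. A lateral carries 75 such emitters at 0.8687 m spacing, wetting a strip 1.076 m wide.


Approach: apply the emitter equation with a lateral mass balance, q = Kd*h^x; Q = n*q; rate = Q/(n*spacing*width).
Step 1 — single emitter flow (q = Kd*h^x):
  q = 2.063 * 14.49^0.6376 = 11.3448 L/hr
Step 2 — total lateral flow: Q = 75 * 11.3448 = 850.859 L/hr
Step 3 — wetted area: A = 75 * 0.8687 * 1.076 = 70.1041 m^2
Step 4 — application rate: Q/A = 850.859/70.1041 = 12.14 mm/hr
Therefore the application rate along the lateral = 12.14 mm/hr.


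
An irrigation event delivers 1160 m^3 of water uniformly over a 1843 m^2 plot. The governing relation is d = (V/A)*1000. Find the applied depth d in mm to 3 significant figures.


d = (1160 / 1843) * 1000 = 629 mm
Therefore the applied depth d = 629 mm.
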